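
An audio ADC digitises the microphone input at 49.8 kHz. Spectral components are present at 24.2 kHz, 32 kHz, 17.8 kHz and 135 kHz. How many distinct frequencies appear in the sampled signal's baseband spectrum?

3

fs/2 = 24.9 kHz.
24.2 kHz ≤ fs/2 = 24.9 kHz, passes unchanged.
32 kHz > fs/2 = 24.9 kHz, folds to fs − 32 kHz = 17.8 kHz.
17.8 kHz ≤ fs/2 = 24.9 kHz, passes unchanged.
135 kHz mod fs = 35.4 kHz.
35.4 kHz > fs/2 = 24.9 kHz, folds to fs − 35.4 kHz = 14.4 kHz.
Distinct values: {14.4 kHz, 17.8 kHz, 24.2 kHz} → 3.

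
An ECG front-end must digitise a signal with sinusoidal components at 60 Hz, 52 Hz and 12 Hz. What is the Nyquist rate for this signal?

120 Hz

Highest-frequency component: 60 Hz.
Nyquist rate = 2 × 60 Hz = 120 Hz.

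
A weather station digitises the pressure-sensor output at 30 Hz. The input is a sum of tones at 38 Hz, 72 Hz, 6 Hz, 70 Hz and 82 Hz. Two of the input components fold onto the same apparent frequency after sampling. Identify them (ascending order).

38 Hz, 82 Hz

fs/2 = 15 Hz.
38 Hz mod fs = 8 Hz.
8 Hz ≤ fs/2 = 15 Hz, appears at 8 Hz.
72 Hz mod fs = 12 Hz.
12 Hz ≤ fs/2 = 15 Hz, appears at 12 Hz.
6 Hz ≤ fs/2 = 15 Hz, passes unchanged.
70 Hz mod fs = 10 Hz.
10 Hz ≤ fs/2 = 15 Hz, appears at 10 Hz.
82 Hz mod fs = 22 Hz.
22 Hz > fs/2 = 15 Hz, folds to fs − 22 Hz = 8 Hz.
38 Hz and 82 Hz both map to 8 Hz.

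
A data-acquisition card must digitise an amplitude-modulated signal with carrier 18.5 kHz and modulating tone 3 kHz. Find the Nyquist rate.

AM sidebands sit at fc ± fm = 15.5 kHz and 21.5 kHz.
Highest-frequency component: 21.5 kHz.
Nyquist rate = 2 × 21.5 kHz = 43 kHz.

43 kHz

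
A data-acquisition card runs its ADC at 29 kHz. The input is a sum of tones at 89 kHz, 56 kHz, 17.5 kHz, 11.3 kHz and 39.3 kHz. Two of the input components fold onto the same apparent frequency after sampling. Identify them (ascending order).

56 kHz, 89 kHz

fs/2 = 14.5 kHz.
89 kHz mod fs = 2 kHz.
2 kHz ≤ fs/2 = 14.5 kHz, appears at 2 kHz.
56 kHz mod fs = 27 kHz.
27 kHz > fs/2 = 14.5 kHz, folds to fs − 27 kHz = 2 kHz.
17.5 kHz > fs/2 = 14.5 kHz, folds to fs − 17.5 kHz = 11.5 kHz.
11.3 kHz ≤ fs/2 = 14.5 kHz, passes unchanged.
39.3 kHz mod fs = 10.3 kHz.
10.3 kHz ≤ fs/2 = 14.5 kHz, appears at 10.3 kHz.
56 kHz and 89 kHz both map to 2 kHz.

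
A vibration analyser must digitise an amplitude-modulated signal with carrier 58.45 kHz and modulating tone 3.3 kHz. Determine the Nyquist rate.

AM sidebands sit at fc ± fm = 55.15 kHz and 61.75 kHz.
Highest-frequency component: 61.75 kHz.
Nyquist rate = 2 × 61.75 kHz = 123.5 kHz.

123.5 kHz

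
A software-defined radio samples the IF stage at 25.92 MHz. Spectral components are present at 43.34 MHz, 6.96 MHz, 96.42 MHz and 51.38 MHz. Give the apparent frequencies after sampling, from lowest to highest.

fs/2 = 12.96 MHz.
43.34 MHz mod fs = 17.42 MHz.
17.42 MHz > fs/2 = 12.96 MHz, folds to fs − 17.42 MHz = 8.5 MHz.
6.96 MHz ≤ fs/2 = 12.96 MHz, passes unchanged.
96.42 MHz mod fs = 18.66 MHz.
18.66 MHz > fs/2 = 12.96 MHz, folds to fs − 18.66 MHz = 7.26 MHz.
51.38 MHz mod fs = 25.46 MHz.
25.46 MHz > fs/2 = 12.96 MHz, folds to fs − 25.46 MHz = 0.46 MHz.
Distinct values: {0.46 MHz, 6.96 MHz, 7.26 MHz, 8.5 MHz}.

0.46 MHz, 6.96 MHz, 7.26 MHz, 8.5 MHz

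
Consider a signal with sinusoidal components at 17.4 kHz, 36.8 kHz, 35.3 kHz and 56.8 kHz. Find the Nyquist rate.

113.6 kHz

Highest-frequency component: 56.8 kHz.
Nyquist rate = 2 × 56.8 kHz = 113.6 kHz.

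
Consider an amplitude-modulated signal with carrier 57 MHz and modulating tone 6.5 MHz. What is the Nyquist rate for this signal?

127 MHz

AM sidebands sit at fc ± fm = 50.5 MHz and 63.5 MHz.
Highest-frequency component: 63.5 MHz.
Nyquist rate = 2 × 63.5 MHz = 127 MHz.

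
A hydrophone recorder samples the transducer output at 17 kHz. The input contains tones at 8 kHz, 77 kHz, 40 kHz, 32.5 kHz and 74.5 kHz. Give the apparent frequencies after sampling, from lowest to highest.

fs/2 = 8.5 kHz.
8 kHz ≤ fs/2 = 8.5 kHz, passes unchanged.
77 kHz mod fs = 9 kHz.
9 kHz > fs/2 = 8.5 kHz, folds to fs − 9 kHz = 8 kHz.
40 kHz mod fs = 6 kHz.
6 kHz ≤ fs/2 = 8.5 kHz, appears at 6 kHz.
32.5 kHz mod fs = 15.5 kHz.
15.5 kHz > fs/2 = 8.5 kHz, folds to fs − 15.5 kHz = 1.5 kHz.
74.5 kHz mod fs = 6.5 kHz.
6.5 kHz ≤ fs/2 = 8.5 kHz, appears at 6.5 kHz.
Distinct values: {1.5 kHz, 6 kHz, 6.5 kHz, 8 kHz}.

1.5 kHz, 6 kHz, 6.5 kHz, 8 kHz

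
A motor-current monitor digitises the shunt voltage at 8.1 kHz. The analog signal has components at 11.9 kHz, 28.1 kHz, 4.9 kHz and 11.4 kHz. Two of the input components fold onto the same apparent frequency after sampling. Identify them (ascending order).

fs/2 = 4.05 kHz.
11.9 kHz mod fs = 3.8 kHz.
3.8 kHz ≤ fs/2 = 4.05 kHz, appears at 3.8 kHz.
28.1 kHz mod fs = 3.8 kHz.
3.8 kHz ≤ fs/2 = 4.05 kHz, appears at 3.8 kHz.
4.9 kHz > fs/2 = 4.05 kHz, folds to fs − 4.9 kHz = 3.2 kHz.
11.4 kHz mod fs = 3.3 kHz.
3.3 kHz ≤ fs/2 = 4.05 kHz, appears at 3.3 kHz.
11.9 kHz and 28.1 kHz both map to 3.8 kHz.

11.9 kHz, 28.1 kHz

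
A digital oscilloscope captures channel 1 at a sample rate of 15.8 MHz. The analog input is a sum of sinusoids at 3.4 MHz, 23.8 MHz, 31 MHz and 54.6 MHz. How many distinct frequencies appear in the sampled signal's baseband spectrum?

fs/2 = 7.9 MHz.
3.4 MHz ≤ fs/2 = 7.9 MHz, passes unchanged.
23.8 MHz mod fs = 8 MHz.
8 MHz > fs/2 = 7.9 MHz, folds to fs − 8 MHz = 7.8 MHz.
31 MHz mod fs = 15.2 MHz.
15.2 MHz > fs/2 = 7.9 MHz, folds to fs − 15.2 MHz = 0.6 MHz.
54.6 MHz mod fs = 7.2 MHz.
7.2 MHz ≤ fs/2 = 7.9 MHz, appears at 7.2 MHz.
Distinct values: {0.6 MHz, 3.4 MHz, 7.2 MHz, 7.8 MHz} → 4.

4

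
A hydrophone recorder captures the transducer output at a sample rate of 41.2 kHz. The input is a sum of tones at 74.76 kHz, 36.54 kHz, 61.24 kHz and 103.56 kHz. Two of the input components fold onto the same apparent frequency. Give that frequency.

20.04 kHz

fs/2 = 20.6 kHz.
74.76 kHz mod fs = 33.56 kHz.
33.56 kHz > fs/2 = 20.6 kHz, folds to fs − 33.56 kHz = 7.64 kHz.
36.54 kHz > fs/2 = 20.6 kHz, folds to fs − 36.54 kHz = 4.66 kHz.
61.24 kHz mod fs = 20.04 kHz.
20.04 kHz ≤ fs/2 = 20.6 kHz, appears at 20.04 kHz.
103.56 kHz mod fs = 21.16 kHz.
21.16 kHz > fs/2 = 20.6 kHz, folds to fs − 21.16 kHz = 20.04 kHz.
61.24 kHz and 103.56 kHz both map to 20.04 kHz.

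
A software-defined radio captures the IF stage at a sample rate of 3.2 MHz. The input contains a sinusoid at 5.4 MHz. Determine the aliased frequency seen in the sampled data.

5.4 MHz mod fs = 2.2 MHz.
2.2 MHz > fs/2 = 1.6 MHz, folds to fs − 2.2 MHz = 1 MHz.

1 MHz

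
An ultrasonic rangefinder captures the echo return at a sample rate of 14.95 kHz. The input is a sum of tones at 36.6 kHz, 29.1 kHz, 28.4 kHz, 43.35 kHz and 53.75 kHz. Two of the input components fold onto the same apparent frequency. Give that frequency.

fs/2 = 7.475 kHz.
36.6 kHz mod fs = 6.7 kHz.
6.7 kHz ≤ fs/2 = 7.475 kHz, appears at 6.7 kHz.
29.1 kHz mod fs = 14.15 kHz.
14.15 kHz > fs/2 = 7.475 kHz, folds to fs − 14.15 kHz = 0.8 kHz.
28.4 kHz mod fs = 13.45 kHz.
13.45 kHz > fs/2 = 7.475 kHz, folds to fs − 13.45 kHz = 1.5 kHz.
43.35 kHz mod fs = 13.45 kHz.
13.45 kHz > fs/2 = 7.475 kHz, folds to fs − 13.45 kHz = 1.5 kHz.
53.75 kHz mod fs = 8.9 kHz.
8.9 kHz > fs/2 = 7.475 kHz, folds to fs − 8.9 kHz = 6.05 kHz.
28.4 kHz and 43.35 kHz both map to 1.5 kHz.

1.5 kHz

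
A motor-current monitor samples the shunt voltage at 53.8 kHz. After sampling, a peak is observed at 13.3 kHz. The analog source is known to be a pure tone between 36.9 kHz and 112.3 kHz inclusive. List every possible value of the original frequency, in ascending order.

40.5 kHz, 67.1 kHz, 94.3 kHz

Frequencies that alias to 13.3 kHz are k·fs ± 13.3 kHz for integer k ≥ 0.
k=0: 13.3 kHz.
k=1: 40.5 kHz, 67.1 kHz.
k=2: 94.3 kHz, 120.9 kHz.
k=3: 148.1 kHz, 174.7 kHz.
Within [36.9 kHz, 112.3 kHz]: 40.5 kHz, 67.1 kHz, 94.3 kHz.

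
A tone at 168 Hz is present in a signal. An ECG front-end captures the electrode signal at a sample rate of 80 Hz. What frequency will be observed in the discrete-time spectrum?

8 Hz

168 Hz mod fs = 8 Hz.
8 Hz ≤ fs/2 = 40 Hz, appears at 8 Hz.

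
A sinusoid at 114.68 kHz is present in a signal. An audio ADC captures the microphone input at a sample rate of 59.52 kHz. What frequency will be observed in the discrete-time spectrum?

4.36 kHz

114.68 kHz mod fs = 55.16 kHz.
55.16 kHz > fs/2 = 29.76 kHz, folds to fs − 55.16 kHz = 4.36 kHz.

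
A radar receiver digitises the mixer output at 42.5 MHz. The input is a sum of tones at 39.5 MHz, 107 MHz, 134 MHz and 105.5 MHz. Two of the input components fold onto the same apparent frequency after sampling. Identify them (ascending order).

105.5 MHz, 107 MHz

fs/2 = 21.25 MHz.
39.5 MHz > fs/2 = 21.25 MHz, folds to fs − 39.5 MHz = 3 MHz.
107 MHz mod fs = 22 MHz.
22 MHz > fs/2 = 21.25 MHz, folds to fs − 22 MHz = 20.5 MHz.
134 MHz mod fs = 6.5 MHz.
6.5 MHz ≤ fs/2 = 21.25 MHz, appears at 6.5 MHz.
105.5 MHz mod fs = 20.5 MHz.
20.5 MHz ≤ fs/2 = 21.25 MHz, appears at 20.5 MHz.
105.5 MHz and 107 MHz both map to 20.5 MHz.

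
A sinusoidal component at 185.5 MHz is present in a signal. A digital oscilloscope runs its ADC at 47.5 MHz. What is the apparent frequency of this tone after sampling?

4.5 MHz

185.5 MHz mod fs = 43 MHz.
43 MHz > fs/2 = 23.75 MHz, folds to fs − 43 MHz = 4.5 MHz.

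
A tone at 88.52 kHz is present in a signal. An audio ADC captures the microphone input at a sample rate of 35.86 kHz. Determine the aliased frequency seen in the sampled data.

16.8 kHz

88.52 kHz mod fs = 16.8 kHz.
16.8 kHz ≤ fs/2 = 17.93 kHz, appears at 16.8 kHz.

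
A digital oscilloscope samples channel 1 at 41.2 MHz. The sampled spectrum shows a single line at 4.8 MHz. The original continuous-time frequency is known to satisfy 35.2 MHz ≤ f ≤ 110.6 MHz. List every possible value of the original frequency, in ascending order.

36.4 MHz, 46 MHz, 77.6 MHz, 87.2 MHz

Frequencies that alias to 4.8 MHz are k·fs ± 4.8 MHz for integer k ≥ 0.
k=0: 4.8 MHz.
k=1: 36.4 MHz, 46 MHz.
k=2: 77.6 MHz, 87.2 MHz.
k=3: 118.8 MHz, 128.4 MHz.
Within [35.2 MHz, 110.6 MHz]: 36.4 MHz, 46 MHz, 77.6 MHz, 87.2 MHz.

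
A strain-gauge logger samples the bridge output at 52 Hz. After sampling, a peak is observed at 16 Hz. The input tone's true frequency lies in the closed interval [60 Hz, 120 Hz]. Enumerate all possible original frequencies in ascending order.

Frequencies that alias to 16 Hz are k·fs ± 16 Hz for integer k ≥ 0.
k=0: 16 Hz.
k=1: 36 Hz, 68 Hz.
k=2: 88 Hz, 120 Hz.
k=3: 140 Hz, 172 Hz.
Within [60 Hz, 120 Hz]: 68 Hz, 88 Hz, 120 Hz.

68 Hz, 88 Hz, 120 Hz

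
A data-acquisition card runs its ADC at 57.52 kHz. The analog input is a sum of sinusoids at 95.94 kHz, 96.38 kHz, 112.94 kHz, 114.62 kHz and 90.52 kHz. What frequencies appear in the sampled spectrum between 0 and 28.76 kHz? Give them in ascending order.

fs/2 = 28.76 kHz.
95.94 kHz mod fs = 38.42 kHz.
38.42 kHz > fs/2 = 28.76 kHz, folds to fs − 38.42 kHz = 19.1 kHz.
96.38 kHz mod fs = 38.86 kHz.
38.86 kHz > fs/2 = 28.76 kHz, folds to fs − 38.86 kHz = 18.66 kHz.
112.94 kHz mod fs = 55.42 kHz.
55.42 kHz > fs/2 = 28.76 kHz, folds to fs − 55.42 kHz = 2.1 kHz.
114.62 kHz mod fs = 57.1 kHz.
57.1 kHz > fs/2 = 28.76 kHz, folds to fs − 57.1 kHz = 0.42 kHz.
90.52 kHz mod fs = 33 kHz.
33 kHz > fs/2 = 28.76 kHz, folds to fs − 33 kHz = 24.52 kHz.
Distinct values: {0.42 kHz, 2.1 kHz, 18.66 kHz, 19.1 kHz, 24.52 kHz}.

0.42 kHz, 2.1 kHz, 18.66 kHz, 19.1 kHz, 24.52 kHz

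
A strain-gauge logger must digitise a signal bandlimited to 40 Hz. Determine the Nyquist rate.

Nyquist rate = 2 × 40 Hz = 80 Hz.

80 Hz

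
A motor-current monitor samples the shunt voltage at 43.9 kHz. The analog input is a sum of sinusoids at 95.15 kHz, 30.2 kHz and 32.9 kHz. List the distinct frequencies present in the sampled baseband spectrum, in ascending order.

7.35 kHz, 11 kHz, 13.7 kHz

fs/2 = 21.95 kHz.
95.15 kHz mod fs = 7.35 kHz.
7.35 kHz ≤ fs/2 = 21.95 kHz, appears at 7.35 kHz.
30.2 kHz > fs/2 = 21.95 kHz, folds to fs − 30.2 kHz = 13.7 kHz.
32.9 kHz > fs/2 = 21.95 kHz, folds to fs − 32.9 kHz = 11 kHz.
Distinct values: {7.35 kHz, 11 kHz, 13.7 kHz}.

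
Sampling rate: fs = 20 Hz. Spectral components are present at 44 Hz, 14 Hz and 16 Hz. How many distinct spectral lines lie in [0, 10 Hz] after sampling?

fs/2 = 10 Hz.
44 Hz mod fs = 4 Hz.
4 Hz ≤ fs/2 = 10 Hz, appears at 4 Hz.
14 Hz > fs/2 = 10 Hz, folds to fs − 14 Hz = 6 Hz.
16 Hz > fs/2 = 10 Hz, folds to fs − 16 Hz = 4 Hz.
Distinct values: {4 Hz, 6 Hz} → 2.

2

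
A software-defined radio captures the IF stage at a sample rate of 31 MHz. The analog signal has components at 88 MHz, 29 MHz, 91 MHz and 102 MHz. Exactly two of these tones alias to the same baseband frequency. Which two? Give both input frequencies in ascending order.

29 MHz, 91 MHz

fs/2 = 15.5 MHz.
88 MHz mod fs = 26 MHz.
26 MHz > fs/2 = 15.5 MHz, folds to fs − 26 MHz = 5 MHz.
29 MHz > fs/2 = 15.5 MHz, folds to fs − 29 MHz = 2 MHz.
91 MHz mod fs = 29 MHz.
29 MHz > fs/2 = 15.5 MHz, folds to fs − 29 MHz = 2 MHz.
102 MHz mod fs = 9 MHz.
9 MHz ≤ fs/2 = 15.5 MHz, appears at 9 MHz.
29 MHz and 91 MHz both map to 2 MHz.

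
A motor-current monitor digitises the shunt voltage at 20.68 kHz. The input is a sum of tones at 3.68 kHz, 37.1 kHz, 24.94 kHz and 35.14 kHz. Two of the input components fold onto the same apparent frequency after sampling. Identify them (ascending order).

fs/2 = 10.34 kHz.
3.68 kHz ≤ fs/2 = 10.34 kHz, passes unchanged.
37.1 kHz mod fs = 16.42 kHz.
16.42 kHz > fs/2 = 10.34 kHz, folds to fs − 16.42 kHz = 4.26 kHz.
24.94 kHz mod fs = 4.26 kHz.
4.26 kHz ≤ fs/2 = 10.34 kHz, appears at 4.26 kHz.
35.14 kHz mod fs = 14.46 kHz.
14.46 kHz > fs/2 = 10.34 kHz, folds to fs − 14.46 kHz = 6.22 kHz.
24.94 kHz and 37.1 kHz both map to 4.26 kHz.

24.94 kHz, 37.1 kHz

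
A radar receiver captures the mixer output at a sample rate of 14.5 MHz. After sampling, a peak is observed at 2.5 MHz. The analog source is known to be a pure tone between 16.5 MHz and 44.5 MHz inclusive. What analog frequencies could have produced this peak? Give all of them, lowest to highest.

Frequencies that alias to 2.5 MHz are k·fs ± 2.5 MHz for integer k ≥ 0.
k=0: 2.5 MHz.
k=1: 12 MHz, 17 MHz.
k=2: 26.5 MHz, 31.5 MHz.
k=3: 41 MHz, 46 MHz.
k=4: 55.5 MHz, 60.5 MHz.
Within [16.5 MHz, 44.5 MHz]: 17 MHz, 26.5 MHz, 31.5 MHz, 41 MHz.

17 MHz, 26.5 MHz, 31.5 MHz, 41 MHz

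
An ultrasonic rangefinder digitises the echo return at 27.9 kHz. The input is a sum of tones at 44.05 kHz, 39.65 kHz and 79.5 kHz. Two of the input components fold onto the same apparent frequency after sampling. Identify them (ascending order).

39.65 kHz, 44.05 kHz

fs/2 = 13.95 kHz.
44.05 kHz mod fs = 16.15 kHz.
16.15 kHz > fs/2 = 13.95 kHz, folds to fs − 16.15 kHz = 11.75 kHz.
39.65 kHz mod fs = 11.75 kHz.
11.75 kHz ≤ fs/2 = 13.95 kHz, appears at 11.75 kHz.
79.5 kHz mod fs = 23.7 kHz.
23.7 kHz > fs/2 = 13.95 kHz, folds to fs − 23.7 kHz = 4.2 kHz.
39.65 kHz and 44.05 kHz both map to 11.75 kHz.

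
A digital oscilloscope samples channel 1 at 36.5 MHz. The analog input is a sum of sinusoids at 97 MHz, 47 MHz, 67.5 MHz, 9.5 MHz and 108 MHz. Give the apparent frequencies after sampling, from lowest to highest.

1.5 MHz, 5.5 MHz, 9.5 MHz, 10.5 MHz, 12.5 MHz

fs/2 = 18.25 MHz.
97 MHz mod fs = 24 MHz.
24 MHz > fs/2 = 18.25 MHz, folds to fs − 24 MHz = 12.5 MHz.
47 MHz mod fs = 10.5 MHz.
10.5 MHz ≤ fs/2 = 18.25 MHz, appears at 10.5 MHz.
67.5 MHz mod fs = 31 MHz.
31 MHz > fs/2 = 18.25 MHz, folds to fs − 31 MHz = 5.5 MHz.
9.5 MHz ≤ fs/2 = 18.25 MHz, passes unchanged.
108 MHz mod fs = 35 MHz.
35 MHz > fs/2 = 18.25 MHz, folds to fs − 35 MHz = 1.5 MHz.
Distinct values: {1.5 MHz, 5.5 MHz, 9.5 MHz, 10.5 MHz, 12.5 MHz}.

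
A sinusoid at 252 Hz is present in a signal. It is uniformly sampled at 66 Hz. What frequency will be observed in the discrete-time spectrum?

12 Hz

252 Hz mod fs = 54 Hz.
54 Hz > fs/2 = 33 Hz, folds to fs − 54 Hz = 12 Hz.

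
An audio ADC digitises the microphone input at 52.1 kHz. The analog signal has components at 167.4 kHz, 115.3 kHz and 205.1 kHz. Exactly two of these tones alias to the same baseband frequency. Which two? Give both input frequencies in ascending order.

115.3 kHz, 167.4 kHz

fs/2 = 26.05 kHz.
167.4 kHz mod fs = 11.1 kHz.
11.1 kHz ≤ fs/2 = 26.05 kHz, appears at 11.1 kHz.
115.3 kHz mod fs = 11.1 kHz.
11.1 kHz ≤ fs/2 = 26.05 kHz, appears at 11.1 kHz.
205.1 kHz mod fs = 48.8 kHz.
48.8 kHz > fs/2 = 26.05 kHz, folds to fs − 48.8 kHz = 3.3 kHz.
115.3 kHz and 167.4 kHz both map to 11.1 kHz.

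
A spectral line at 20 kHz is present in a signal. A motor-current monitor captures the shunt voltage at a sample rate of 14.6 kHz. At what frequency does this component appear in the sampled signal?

20 kHz mod fs = 5.4 kHz.
5.4 kHz ≤ fs/2 = 7.3 kHz, appears at 5.4 kHz.

5.4 kHz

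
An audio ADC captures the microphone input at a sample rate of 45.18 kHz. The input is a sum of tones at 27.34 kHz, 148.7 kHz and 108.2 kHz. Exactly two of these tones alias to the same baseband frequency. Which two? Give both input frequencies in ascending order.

fs/2 = 22.59 kHz.
27.34 kHz > fs/2 = 22.59 kHz, folds to fs − 27.34 kHz = 17.84 kHz.
148.7 kHz mod fs = 13.16 kHz.
13.16 kHz ≤ fs/2 = 22.59 kHz, appears at 13.16 kHz.
108.2 kHz mod fs = 17.84 kHz.
17.84 kHz ≤ fs/2 = 22.59 kHz, appears at 17.84 kHz.
27.34 kHz and 108.2 kHz both map to 17.84 kHz.

27.34 kHz, 108.2 kHz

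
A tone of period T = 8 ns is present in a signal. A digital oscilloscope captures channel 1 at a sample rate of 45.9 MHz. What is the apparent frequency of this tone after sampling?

T = 8 ns → f = 1/T = 125 MHz.
125 MHz mod fs = 33.2 MHz.
33.2 MHz > fs/2 = 22.95 MHz, folds to fs − 33.2 MHz = 12.7 MHz.

12.7 MHz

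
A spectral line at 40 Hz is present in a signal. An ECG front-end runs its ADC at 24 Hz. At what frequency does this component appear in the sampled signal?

40 Hz mod fs = 16 Hz.
16 Hz > fs/2 = 12 Hz, folds to fs − 16 Hz = 8 Hz.

8 Hz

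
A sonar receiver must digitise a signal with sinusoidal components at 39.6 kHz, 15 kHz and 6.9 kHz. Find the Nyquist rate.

Highest-frequency component: 39.6 kHz.
Nyquist rate = 2 × 39.6 kHz = 79.2 kHz.

79.2 kHz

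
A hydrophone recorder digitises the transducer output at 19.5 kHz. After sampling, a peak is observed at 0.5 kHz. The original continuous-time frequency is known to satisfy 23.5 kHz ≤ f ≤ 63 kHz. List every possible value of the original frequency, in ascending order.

Frequencies that alias to 0.5 kHz are k·fs ± 0.5 kHz for integer k ≥ 0.
k=0: 0.5 kHz.
k=1: 19 kHz, 20 kHz.
k=2: 38.5 kHz, 39.5 kHz.
k=3: 58 kHz, 59 kHz.
k=4: 77.5 kHz, 78.5 kHz.
Within [23.5 kHz, 63 kHz]: 38.5 kHz, 39.5 kHz, 58 kHz, 59 kHz.

38.5 kHz, 39.5 kHz, 58 kHz, 59 kHz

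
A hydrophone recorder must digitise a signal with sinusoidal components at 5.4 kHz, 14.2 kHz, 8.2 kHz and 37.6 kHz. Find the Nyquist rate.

Highest-frequency component: 37.6 kHz.
Nyquist rate = 2 × 37.6 kHz = 75.2 kHz.

75.2 kHz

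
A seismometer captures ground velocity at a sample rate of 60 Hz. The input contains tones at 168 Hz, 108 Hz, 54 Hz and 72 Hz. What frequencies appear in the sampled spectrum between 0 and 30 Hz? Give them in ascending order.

fs/2 = 30 Hz.
168 Hz mod fs = 48 Hz.
48 Hz > fs/2 = 30 Hz, folds to fs − 48 Hz = 12 Hz.
108 Hz mod fs = 48 Hz.
48 Hz > fs/2 = 30 Hz, folds to fs − 48 Hz = 12 Hz.
54 Hz > fs/2 = 30 Hz, folds to fs − 54 Hz = 6 Hz.
72 Hz mod fs = 12 Hz.
12 Hz ≤ fs/2 = 30 Hz, appears at 12 Hz.
Distinct values: {6 Hz, 12 Hz}.

6 Hz, 12 Hz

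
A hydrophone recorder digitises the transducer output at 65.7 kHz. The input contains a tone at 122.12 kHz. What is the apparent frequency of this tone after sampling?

122.12 kHz mod fs = 56.42 kHz.
56.42 kHz > fs/2 = 32.85 kHz, folds to fs − 56.42 kHz = 9.28 kHz.

9.28 kHz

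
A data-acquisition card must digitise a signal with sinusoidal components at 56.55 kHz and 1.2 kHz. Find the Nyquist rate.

Highest-frequency component: 56.55 kHz.
Nyquist rate = 2 × 56.55 kHz = 113.1 kHz.

113.1 kHz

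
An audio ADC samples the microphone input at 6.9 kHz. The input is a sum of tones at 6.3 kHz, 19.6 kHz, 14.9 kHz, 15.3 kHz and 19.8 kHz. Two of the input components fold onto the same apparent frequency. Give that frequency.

fs/2 = 3.45 kHz.
6.3 kHz > fs/2 = 3.45 kHz, folds to fs − 6.3 kHz = 0.6 kHz.
19.6 kHz mod fs = 5.8 kHz.
5.8 kHz > fs/2 = 3.45 kHz, folds to fs − 5.8 kHz = 1.1 kHz.
14.9 kHz mod fs = 1.1 kHz.
1.1 kHz ≤ fs/2 = 3.45 kHz, appears at 1.1 kHz.
15.3 kHz mod fs = 1.5 kHz.
1.5 kHz ≤ fs/2 = 3.45 kHz, appears at 1.5 kHz.
19.8 kHz mod fs = 6 kHz.
6 kHz > fs/2 = 3.45 kHz, folds to fs − 6 kHz = 0.9 kHz.
14.9 kHz and 19.6 kHz both map to 1.1 kHz.

1.1 kHz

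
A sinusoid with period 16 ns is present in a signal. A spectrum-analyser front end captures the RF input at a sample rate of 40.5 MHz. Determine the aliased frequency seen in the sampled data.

T = 16 ns → f = 1/T = 62.5 MHz.
62.5 MHz mod fs = 22 MHz.
22 MHz > fs/2 = 20.25 MHz, folds to fs − 22 MHz = 18.5 MHz.

18.5 MHz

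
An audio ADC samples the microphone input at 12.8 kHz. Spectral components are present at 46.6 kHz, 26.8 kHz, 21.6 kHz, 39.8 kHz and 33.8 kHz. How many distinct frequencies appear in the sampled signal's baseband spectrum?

4

fs/2 = 6.4 kHz.
46.6 kHz mod fs = 8.2 kHz.
8.2 kHz > fs/2 = 6.4 kHz, folds to fs − 8.2 kHz = 4.6 kHz.
26.8 kHz mod fs = 1.2 kHz.
1.2 kHz ≤ fs/2 = 6.4 kHz, appears at 1.2 kHz.
21.6 kHz mod fs = 8.8 kHz.
8.8 kHz > fs/2 = 6.4 kHz, folds to fs − 8.8 kHz = 4 kHz.
39.8 kHz mod fs = 1.4 kHz.
1.4 kHz ≤ fs/2 = 6.4 kHz, appears at 1.4 kHz.
33.8 kHz mod fs = 8.2 kHz.
8.2 kHz > fs/2 = 6.4 kHz, folds to fs − 8.2 kHz = 4.6 kHz.
Distinct values: {1.2 kHz, 1.4 kHz, 4 kHz, 4.6 kHz} → 4.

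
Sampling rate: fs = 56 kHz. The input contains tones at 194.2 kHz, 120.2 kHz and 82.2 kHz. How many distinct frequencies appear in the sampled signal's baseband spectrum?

fs/2 = 28 kHz.
194.2 kHz mod fs = 26.2 kHz.
26.2 kHz ≤ fs/2 = 28 kHz, appears at 26.2 kHz.
120.2 kHz mod fs = 8.2 kHz.
8.2 kHz ≤ fs/2 = 28 kHz, appears at 8.2 kHz.
82.2 kHz mod fs = 26.2 kHz.
26.2 kHz ≤ fs/2 = 28 kHz, appears at 26.2 kHz.
Distinct values: {8.2 kHz, 26.2 kHz} → 2.

2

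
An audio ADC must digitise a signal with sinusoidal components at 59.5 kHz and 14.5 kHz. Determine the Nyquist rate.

119 kHz

Highest-frequency component: 59.5 kHz.
Nyquist rate = 2 × 59.5 kHz = 119 kHz.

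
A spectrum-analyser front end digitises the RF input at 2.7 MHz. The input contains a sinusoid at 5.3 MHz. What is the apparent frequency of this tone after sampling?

0.1 MHz

5.3 MHz mod fs = 2.6 MHz.
2.6 MHz > fs/2 = 1.35 MHz, folds to fs − 2.6 MHz = 0.1 MHz.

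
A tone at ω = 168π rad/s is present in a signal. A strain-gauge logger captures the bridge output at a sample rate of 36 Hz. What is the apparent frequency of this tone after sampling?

12 Hz

ω = 168π rad/s → f = ω/(2π) = 84 Hz.
84 Hz mod fs = 12 Hz.
12 Hz ≤ fs/2 = 18 Hz, appears at 12 Hz.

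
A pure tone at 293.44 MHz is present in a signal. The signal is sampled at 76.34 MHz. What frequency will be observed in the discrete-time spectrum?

11.92 MHz

293.44 MHz mod fs = 64.42 MHz.
64.42 MHz > fs/2 = 38.17 MHz, folds to fs − 64.42 MHz = 11.92 MHz.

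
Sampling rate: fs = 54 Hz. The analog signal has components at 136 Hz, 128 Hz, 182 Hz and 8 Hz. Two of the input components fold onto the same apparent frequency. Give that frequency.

20 Hz

fs/2 = 27 Hz.
136 Hz mod fs = 28 Hz.
28 Hz > fs/2 = 27 Hz, folds to fs − 28 Hz = 26 Hz.
128 Hz mod fs = 20 Hz.
20 Hz ≤ fs/2 = 27 Hz, appears at 20 Hz.
182 Hz mod fs = 20 Hz.
20 Hz ≤ fs/2 = 27 Hz, appears at 20 Hz.
8 Hz ≤ fs/2 = 27 Hz, passes unchanged.
128 Hz and 182 Hz both map to 20 Hz.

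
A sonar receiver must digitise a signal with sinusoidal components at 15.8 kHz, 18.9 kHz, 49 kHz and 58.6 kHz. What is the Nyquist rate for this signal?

Highest-frequency component: 58.6 kHz.
Nyquist rate = 2 × 58.6 kHz = 117.2 kHz.

117.2 kHz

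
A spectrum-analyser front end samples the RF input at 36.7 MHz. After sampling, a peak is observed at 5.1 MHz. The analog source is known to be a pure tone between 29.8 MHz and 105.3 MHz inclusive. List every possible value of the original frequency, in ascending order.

31.6 MHz, 41.8 MHz, 68.3 MHz, 78.5 MHz, 105 MHz

Frequencies that alias to 5.1 MHz are k·fs ± 5.1 MHz for integer k ≥ 0.
k=0: 5.1 MHz.
k=1: 31.6 MHz, 41.8 MHz.
k=2: 68.3 MHz, 78.5 MHz.
k=3: 105 MHz, 115.2 MHz.
k=4: 141.7 MHz, 151.9 MHz.
Within [29.8 MHz, 105.3 MHz]: 31.6 MHz, 41.8 MHz, 68.3 MHz, 78.5 MHz, 105 MHz.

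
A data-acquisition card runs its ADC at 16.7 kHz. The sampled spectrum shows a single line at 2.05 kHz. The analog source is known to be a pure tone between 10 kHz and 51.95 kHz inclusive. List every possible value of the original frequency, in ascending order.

14.65 kHz, 18.75 kHz, 31.35 kHz, 35.45 kHz, 48.05 kHz

Frequencies that alias to 2.05 kHz are k·fs ± 2.05 kHz for integer k ≥ 0.
k=0: 2.05 kHz.
k=1: 14.65 kHz, 18.75 kHz.
k=2: 31.35 kHz, 35.45 kHz.
k=3: 48.05 kHz, 52.15 kHz.
k=4: 64.75 kHz, 68.85 kHz.
Within [10 kHz, 51.95 kHz]: 14.65 kHz, 18.75 kHz, 31.35 kHz, 35.45 kHz, 48.05 kHz.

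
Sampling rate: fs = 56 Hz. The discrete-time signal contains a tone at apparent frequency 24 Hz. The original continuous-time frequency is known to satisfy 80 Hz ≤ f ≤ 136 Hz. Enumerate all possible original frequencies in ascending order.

Frequencies that alias to 24 Hz are k·fs ± 24 Hz for integer k ≥ 0.
k=0: 24 Hz.
k=1: 32 Hz, 80 Hz.
k=2: 88 Hz, 136 Hz.
k=3: 144 Hz, 192 Hz.
Within [80 Hz, 136 Hz]: 80 Hz, 88 Hz, 136 Hz.

80 Hz, 88 Hz, 136 Hz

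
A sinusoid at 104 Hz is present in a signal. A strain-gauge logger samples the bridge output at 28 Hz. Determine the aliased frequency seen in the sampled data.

8 Hz

104 Hz mod fs = 20 Hz.
20 Hz > fs/2 = 14 Hz, folds to fs − 20 Hz = 8 Hz.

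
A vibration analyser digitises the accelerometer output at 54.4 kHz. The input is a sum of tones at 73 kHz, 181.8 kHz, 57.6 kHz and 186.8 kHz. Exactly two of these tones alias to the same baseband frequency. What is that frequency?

fs/2 = 27.2 kHz.
73 kHz mod fs = 18.6 kHz.
18.6 kHz ≤ fs/2 = 27.2 kHz, appears at 18.6 kHz.
181.8 kHz mod fs = 18.6 kHz.
18.6 kHz ≤ fs/2 = 27.2 kHz, appears at 18.6 kHz.
57.6 kHz mod fs = 3.2 kHz.
3.2 kHz ≤ fs/2 = 27.2 kHz, appears at 3.2 kHz.
186.8 kHz mod fs = 23.6 kHz.
23.6 kHz ≤ fs/2 = 27.2 kHz, appears at 23.6 kHz.
73 kHz and 181.8 kHz both map to 18.6 kHz.

18.6 kHz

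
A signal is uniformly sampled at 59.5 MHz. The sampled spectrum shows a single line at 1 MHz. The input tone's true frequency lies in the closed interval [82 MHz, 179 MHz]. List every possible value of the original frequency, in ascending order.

118 MHz, 120 MHz, 177.5 MHz

Frequencies that alias to 1 MHz are k·fs ± 1 MHz for integer k ≥ 0.
k=0: 1 MHz.
k=1: 58.5 MHz, 60.5 MHz.
k=2: 118 MHz, 120 MHz.
k=3: 177.5 MHz, 179.5 MHz.
k=4: 237 MHz, 239 MHz.
Within [82 MHz, 179 MHz]: 118 MHz, 120 MHz, 177.5 MHz.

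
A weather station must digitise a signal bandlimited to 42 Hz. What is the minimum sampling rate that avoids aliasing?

84 Hz

Nyquist rate = 2 × 42 Hz = 84 Hz.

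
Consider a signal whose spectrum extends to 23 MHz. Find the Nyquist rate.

Nyquist rate = 2 × 23 MHz = 46 MHz.

46 MHz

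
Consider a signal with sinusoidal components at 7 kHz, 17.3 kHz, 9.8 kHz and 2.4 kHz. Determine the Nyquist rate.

Highest-frequency component: 17.3 kHz.
Nyquist rate = 2 × 17.3 kHz = 34.6 kHz.

34.6 kHz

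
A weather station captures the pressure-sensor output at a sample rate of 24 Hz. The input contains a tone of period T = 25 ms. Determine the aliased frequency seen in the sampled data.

T = 25 ms → f = 1/T = 40 Hz.
40 Hz mod fs = 16 Hz.
16 Hz > fs/2 = 12 Hz, folds to fs − 16 Hz = 8 Hz.

8 Hz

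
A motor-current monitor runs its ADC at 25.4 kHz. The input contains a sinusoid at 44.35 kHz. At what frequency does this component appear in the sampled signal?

6.45 kHz

44.35 kHz mod fs = 18.95 kHz.
18.95 kHz > fs/2 = 12.7 kHz, folds to fs − 18.95 kHz = 6.45 kHz.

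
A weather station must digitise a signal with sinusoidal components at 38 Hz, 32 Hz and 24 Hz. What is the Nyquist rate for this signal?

Highest-frequency component: 38 Hz.
Nyquist rate = 2 × 38 Hz = 76 Hz.

76 Hz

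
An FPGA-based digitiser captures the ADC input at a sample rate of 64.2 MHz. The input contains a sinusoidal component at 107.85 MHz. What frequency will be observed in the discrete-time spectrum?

20.55 MHz

107.85 MHz mod fs = 43.65 MHz.
43.65 MHz > fs/2 = 32.1 MHz, folds to fs − 43.65 MHz = 20.55 MHz.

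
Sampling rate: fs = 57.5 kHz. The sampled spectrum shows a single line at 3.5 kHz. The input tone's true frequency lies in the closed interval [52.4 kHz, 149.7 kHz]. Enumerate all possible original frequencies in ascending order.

Frequencies that alias to 3.5 kHz are k·fs ± 3.5 kHz for integer k ≥ 0.
k=0: 3.5 kHz.
k=1: 54 kHz, 61 kHz.
k=2: 111.5 kHz, 118.5 kHz.
k=3: 169 kHz, 176 kHz.
Within [52.4 kHz, 149.7 kHz]: 54 kHz, 61 kHz, 111.5 kHz, 118.5 kHz.

54 kHz, 61 kHz, 111.5 kHz, 118.5 kHz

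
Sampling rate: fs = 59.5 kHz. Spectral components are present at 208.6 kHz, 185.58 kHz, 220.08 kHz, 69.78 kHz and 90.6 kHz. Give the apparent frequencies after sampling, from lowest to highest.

7.08 kHz, 10.28 kHz, 17.92 kHz, 28.4 kHz, 29.4 kHz

fs/2 = 29.75 kHz.
208.6 kHz mod fs = 30.1 kHz.
30.1 kHz > fs/2 = 29.75 kHz, folds to fs − 30.1 kHz = 29.4 kHz.
185.58 kHz mod fs = 7.08 kHz.
7.08 kHz ≤ fs/2 = 29.75 kHz, appears at 7.08 kHz.
220.08 kHz mod fs = 41.58 kHz.
41.58 kHz > fs/2 = 29.75 kHz, folds to fs − 41.58 kHz = 17.92 kHz.
69.78 kHz mod fs = 10.28 kHz.
10.28 kHz ≤ fs/2 = 29.75 kHz, appears at 10.28 kHz.
90.6 kHz mod fs = 31.1 kHz.
31.1 kHz > fs/2 = 29.75 kHz, folds to fs − 31.1 kHz = 28.4 kHz.
Distinct values: {7.08 kHz, 10.28 kHz, 17.92 kHz, 28.4 kHz, 29.4 kHz}.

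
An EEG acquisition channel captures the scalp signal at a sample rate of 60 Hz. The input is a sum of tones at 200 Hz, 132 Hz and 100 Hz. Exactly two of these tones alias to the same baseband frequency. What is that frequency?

fs/2 = 30 Hz.
200 Hz mod fs = 20 Hz.
20 Hz ≤ fs/2 = 30 Hz, appears at 20 Hz.
132 Hz mod fs = 12 Hz.
12 Hz ≤ fs/2 = 30 Hz, appears at 12 Hz.
100 Hz mod fs = 40 Hz.
40 Hz > fs/2 = 30 Hz, folds to fs − 40 Hz = 20 Hz.
100 Hz and 200 Hz both map to 20 Hz.

20 Hz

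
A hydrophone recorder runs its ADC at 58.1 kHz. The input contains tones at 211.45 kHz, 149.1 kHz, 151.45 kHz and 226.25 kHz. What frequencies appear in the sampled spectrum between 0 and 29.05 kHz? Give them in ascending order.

6.15 kHz, 20.95 kHz, 22.85 kHz, 25.2 kHz

fs/2 = 29.05 kHz.
211.45 kHz mod fs = 37.15 kHz.
37.15 kHz > fs/2 = 29.05 kHz, folds to fs − 37.15 kHz = 20.95 kHz.
149.1 kHz mod fs = 32.9 kHz.
32.9 kHz > fs/2 = 29.05 kHz, folds to fs − 32.9 kHz = 25.2 kHz.
151.45 kHz mod fs = 35.25 kHz.
35.25 kHz > fs/2 = 29.05 kHz, folds to fs − 35.25 kHz = 22.85 kHz.
226.25 kHz mod fs = 51.95 kHz.
51.95 kHz > fs/2 = 29.05 kHz, folds to fs − 51.95 kHz = 6.15 kHz.
Distinct values: {6.15 kHz, 20.95 kHz, 22.85 kHz, 25.2 kHz}.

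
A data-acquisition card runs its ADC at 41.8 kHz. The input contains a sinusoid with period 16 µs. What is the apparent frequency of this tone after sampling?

20.7 kHz

T = 16 µs → f = 1/T = 62.5 kHz.
62.5 kHz mod fs = 20.7 kHz.
20.7 kHz ≤ fs/2 = 20.9 kHz, appears at 20.7 kHz.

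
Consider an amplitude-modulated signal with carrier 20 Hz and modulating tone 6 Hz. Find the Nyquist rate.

52 Hz

AM sidebands sit at fc ± fm = 14 Hz and 26 Hz.
Highest-frequency component: 26 Hz.
Nyquist rate = 2 × 26 Hz = 52 Hz.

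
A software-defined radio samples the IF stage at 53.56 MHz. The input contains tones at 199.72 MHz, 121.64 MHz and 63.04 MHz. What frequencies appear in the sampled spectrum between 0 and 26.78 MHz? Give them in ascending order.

fs/2 = 26.78 MHz.
199.72 MHz mod fs = 39.04 MHz.
39.04 MHz > fs/2 = 26.78 MHz, folds to fs − 39.04 MHz = 14.52 MHz.
121.64 MHz mod fs = 14.52 MHz.
14.52 MHz ≤ fs/2 = 26.78 MHz, appears at 14.52 MHz.
63.04 MHz mod fs = 9.48 MHz.
9.48 MHz ≤ fs/2 = 26.78 MHz, appears at 9.48 MHz.
Distinct values: {9.48 MHz, 14.52 MHz}.

9.48 MHz, 14.52 MHz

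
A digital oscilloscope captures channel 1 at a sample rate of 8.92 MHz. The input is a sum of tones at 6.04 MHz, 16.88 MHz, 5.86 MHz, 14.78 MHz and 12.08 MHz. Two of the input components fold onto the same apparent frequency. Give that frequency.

3.06 MHz

fs/2 = 4.46 MHz.
6.04 MHz > fs/2 = 4.46 MHz, folds to fs − 6.04 MHz = 2.88 MHz.
16.88 MHz mod fs = 7.96 MHz.
7.96 MHz > fs/2 = 4.46 MHz, folds to fs − 7.96 MHz = 0.96 MHz.
5.86 MHz > fs/2 = 4.46 MHz, folds to fs − 5.86 MHz = 3.06 MHz.
14.78 MHz mod fs = 5.86 MHz.
5.86 MHz > fs/2 = 4.46 MHz, folds to fs − 5.86 MHz = 3.06 MHz.
12.08 MHz mod fs = 3.16 MHz.
3.16 MHz ≤ fs/2 = 4.46 MHz, appears at 3.16 MHz.
5.86 MHz and 14.78 MHz both map to 3.06 MHz.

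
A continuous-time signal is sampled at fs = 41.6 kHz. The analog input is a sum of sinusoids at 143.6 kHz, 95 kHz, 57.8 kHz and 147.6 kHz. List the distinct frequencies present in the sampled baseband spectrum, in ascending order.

11.8 kHz, 16.2 kHz, 18.8 kHz

fs/2 = 20.8 kHz.
143.6 kHz mod fs = 18.8 kHz.
18.8 kHz ≤ fs/2 = 20.8 kHz, appears at 18.8 kHz.
95 kHz mod fs = 11.8 kHz.
11.8 kHz ≤ fs/2 = 20.8 kHz, appears at 11.8 kHz.
57.8 kHz mod fs = 16.2 kHz.
16.2 kHz ≤ fs/2 = 20.8 kHz, appears at 16.2 kHz.
147.6 kHz mod fs = 22.8 kHz.
22.8 kHz > fs/2 = 20.8 kHz, folds to fs − 22.8 kHz = 18.8 kHz.
Distinct values: {11.8 kHz, 16.2 kHz, 18.8 kHz}.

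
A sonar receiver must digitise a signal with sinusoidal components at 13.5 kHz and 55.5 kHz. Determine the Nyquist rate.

Highest-frequency component: 55.5 kHz.
Nyquist rate = 2 × 55.5 kHz = 111 kHz.

111 kHz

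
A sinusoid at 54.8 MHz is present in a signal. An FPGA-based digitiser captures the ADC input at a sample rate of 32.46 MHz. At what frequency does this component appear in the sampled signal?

10.12 MHz

54.8 MHz mod fs = 22.34 MHz.
22.34 MHz > fs/2 = 16.23 MHz, folds to fs − 22.34 MHz = 10.12 MHz.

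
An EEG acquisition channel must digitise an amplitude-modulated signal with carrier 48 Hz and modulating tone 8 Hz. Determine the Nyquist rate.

AM sidebands sit at fc ± fm = 40 Hz and 56 Hz.
Highest-frequency component: 56 Hz.
Nyquist rate = 2 × 56 Hz = 112 Hz.

112 Hz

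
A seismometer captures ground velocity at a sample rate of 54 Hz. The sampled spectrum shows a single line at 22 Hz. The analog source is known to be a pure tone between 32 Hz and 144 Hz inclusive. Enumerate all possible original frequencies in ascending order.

32 Hz, 76 Hz, 86 Hz, 130 Hz, 140 Hz

Frequencies that alias to 22 Hz are k·fs ± 22 Hz for integer k ≥ 0.
k=0: 22 Hz.
k=1: 32 Hz, 76 Hz.
k=2: 86 Hz, 130 Hz.
k=3: 140 Hz, 184 Hz.
k=4: 194 Hz, 238 Hz.
Within [32 Hz, 144 Hz]: 32 Hz, 76 Hz, 86 Hz, 130 Hz, 140 Hz.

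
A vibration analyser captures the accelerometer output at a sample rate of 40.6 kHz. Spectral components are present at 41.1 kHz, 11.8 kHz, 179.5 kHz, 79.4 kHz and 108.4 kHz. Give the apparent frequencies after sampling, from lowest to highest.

fs/2 = 20.3 kHz.
41.1 kHz mod fs = 0.5 kHz.
0.5 kHz ≤ fs/2 = 20.3 kHz, appears at 0.5 kHz.
11.8 kHz ≤ fs/2 = 20.3 kHz, passes unchanged.
179.5 kHz mod fs = 17.1 kHz.
17.1 kHz ≤ fs/2 = 20.3 kHz, appears at 17.1 kHz.
79.4 kHz mod fs = 38.8 kHz.
38.8 kHz > fs/2 = 20.3 kHz, folds to fs − 38.8 kHz = 1.8 kHz.
108.4 kHz mod fs = 27.2 kHz.
27.2 kHz > fs/2 = 20.3 kHz, folds to fs − 27.2 kHz = 13.4 kHz.
Distinct values: {0.5 kHz, 1.8 kHz, 11.8 kHz, 13.4 kHz, 17.1 kHz}.

0.5 kHz, 1.8 kHz, 11.8 kHz, 13.4 kHz, 17.1 kHz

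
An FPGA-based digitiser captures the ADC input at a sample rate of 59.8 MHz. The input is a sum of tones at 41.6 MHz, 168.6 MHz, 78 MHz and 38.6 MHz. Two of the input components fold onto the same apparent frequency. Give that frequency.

fs/2 = 29.9 MHz.
41.6 MHz > fs/2 = 29.9 MHz, folds to fs − 41.6 MHz = 18.2 MHz.
168.6 MHz mod fs = 49 MHz.
49 MHz > fs/2 = 29.9 MHz, folds to fs − 49 MHz = 10.8 MHz.
78 MHz mod fs = 18.2 MHz.
18.2 MHz ≤ fs/2 = 29.9 MHz, appears at 18.2 MHz.
38.6 MHz > fs/2 = 29.9 MHz, folds to fs − 38.6 MHz = 21.2 MHz.
41.6 MHz and 78 MHz both map to 18.2 MHz.

18.2 MHz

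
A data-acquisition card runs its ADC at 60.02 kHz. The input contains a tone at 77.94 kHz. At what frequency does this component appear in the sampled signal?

77.94 kHz mod fs = 17.92 kHz.
17.92 kHz ≤ fs/2 = 30.01 kHz, appears at 17.92 kHz.

17.92 kHz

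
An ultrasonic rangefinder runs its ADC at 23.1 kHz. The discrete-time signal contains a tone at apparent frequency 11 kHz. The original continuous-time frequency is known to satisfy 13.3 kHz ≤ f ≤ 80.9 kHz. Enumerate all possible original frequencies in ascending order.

Frequencies that alias to 11 kHz are k·fs ± 11 kHz for integer k ≥ 0.
k=0: 11 kHz.
k=1: 12.1 kHz, 34.1 kHz.
k=2: 35.2 kHz, 57.2 kHz.
k=3: 58.3 kHz, 80.3 kHz.
k=4: 81.4 kHz, 103.4 kHz.
Within [13.3 kHz, 80.9 kHz]: 34.1 kHz, 35.2 kHz, 57.2 kHz, 58.3 kHz, 80.3 kHz.

34.1 kHz, 35.2 kHz, 57.2 kHz, 58.3 kHz, 80.3 kHz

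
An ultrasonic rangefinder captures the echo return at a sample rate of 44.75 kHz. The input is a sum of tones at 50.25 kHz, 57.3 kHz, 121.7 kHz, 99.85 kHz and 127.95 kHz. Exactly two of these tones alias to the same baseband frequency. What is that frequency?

fs/2 = 22.375 kHz.
50.25 kHz mod fs = 5.5 kHz.
5.5 kHz ≤ fs/2 = 22.375 kHz, appears at 5.5 kHz.
57.3 kHz mod fs = 12.55 kHz.
12.55 kHz ≤ fs/2 = 22.375 kHz, appears at 12.55 kHz.
121.7 kHz mod fs = 32.2 kHz.
32.2 kHz > fs/2 = 22.375 kHz, folds to fs − 32.2 kHz = 12.55 kHz.
99.85 kHz mod fs = 10.35 kHz.
10.35 kHz ≤ fs/2 = 22.375 kHz, appears at 10.35 kHz.
127.95 kHz mod fs = 38.45 kHz.
38.45 kHz > fs/2 = 22.375 kHz, folds to fs − 38.45 kHz = 6.3 kHz.
57.3 kHz and 121.7 kHz both map to 12.55 kHz.

12.55 kHz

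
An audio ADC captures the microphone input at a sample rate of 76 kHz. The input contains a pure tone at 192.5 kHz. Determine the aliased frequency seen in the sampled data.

35.5 kHz

192.5 kHz mod fs = 40.5 kHz.
40.5 kHz > fs/2 = 38 kHz, folds to fs − 40.5 kHz = 35.5 kHz.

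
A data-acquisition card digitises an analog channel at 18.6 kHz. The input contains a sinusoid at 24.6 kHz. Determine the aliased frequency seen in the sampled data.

24.6 kHz mod fs = 6 kHz.
6 kHz ≤ fs/2 = 9.3 kHz, appears at 6 kHz.

6 kHz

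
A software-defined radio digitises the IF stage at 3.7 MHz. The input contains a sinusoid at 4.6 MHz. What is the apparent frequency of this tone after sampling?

0.9 MHz

4.6 MHz mod fs = 0.9 MHz.
0.9 MHz ≤ fs/2 = 1.85 MHz, appears at 0.9 MHz.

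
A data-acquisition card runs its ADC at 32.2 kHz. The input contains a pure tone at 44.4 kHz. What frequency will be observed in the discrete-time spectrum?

44.4 kHz mod fs = 12.2 kHz.
12.2 kHz ≤ fs/2 = 16.1 kHz, appears at 12.2 kHz.

12.2 kHz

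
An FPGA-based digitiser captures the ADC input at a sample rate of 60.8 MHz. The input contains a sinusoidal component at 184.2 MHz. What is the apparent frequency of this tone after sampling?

1.8 MHz

184.2 MHz mod fs = 1.8 MHz.
1.8 MHz ≤ fs/2 = 30.4 MHz, appears at 1.8 MHz.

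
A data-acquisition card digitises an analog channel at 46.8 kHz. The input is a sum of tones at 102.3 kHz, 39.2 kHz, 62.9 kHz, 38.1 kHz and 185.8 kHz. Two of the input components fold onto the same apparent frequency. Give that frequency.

fs/2 = 23.4 kHz.
102.3 kHz mod fs = 8.7 kHz.
8.7 kHz ≤ fs/2 = 23.4 kHz, appears at 8.7 kHz.
39.2 kHz > fs/2 = 23.4 kHz, folds to fs − 39.2 kHz = 7.6 kHz.
62.9 kHz mod fs = 16.1 kHz.
16.1 kHz ≤ fs/2 = 23.4 kHz, appears at 16.1 kHz.
38.1 kHz > fs/2 = 23.4 kHz, folds to fs − 38.1 kHz = 8.7 kHz.
185.8 kHz mod fs = 45.4 kHz.
45.4 kHz > fs/2 = 23.4 kHz, folds to fs − 45.4 kHz = 1.4 kHz.
38.1 kHz and 102.3 kHz both map to 8.7 kHz.

8.7 kHz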